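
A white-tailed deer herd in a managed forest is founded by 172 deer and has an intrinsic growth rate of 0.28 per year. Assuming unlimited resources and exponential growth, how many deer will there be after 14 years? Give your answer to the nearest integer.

8669 deer

N(t) = N₀·e^(rt) = 172 × e^(0.28×14) = 172 × e^3.92.
e^3.92 ≈ 50.4, so N ≈ 172 × 50.4 = 8668.88.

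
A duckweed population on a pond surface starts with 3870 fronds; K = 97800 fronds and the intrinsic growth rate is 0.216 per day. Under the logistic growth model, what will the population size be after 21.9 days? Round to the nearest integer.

80551 fronds

A = (K − N₀)/N₀ = (97800 − 3870)/3870 = 24.271.
N(t) = K/(1 + A·e^(−rt)) = 97800/(1 + 24.271×e^(−0.216×21.9)).
e^(−4.73) = 0.0088229; denominator = 1 + 24.271×0.0088229 = 1.2141.
N = 97800/1.2141 = 80550.6.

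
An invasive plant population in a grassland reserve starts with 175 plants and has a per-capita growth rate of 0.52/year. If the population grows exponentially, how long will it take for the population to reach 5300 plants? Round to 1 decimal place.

6.6 years

Set N₀·e^(rt) = 5300: e^(0.52·t) = 5300/175 = 30.286.
0.52·t = ln(30.286) = 3.4107, so t = 3.4107/0.52 = 6.559.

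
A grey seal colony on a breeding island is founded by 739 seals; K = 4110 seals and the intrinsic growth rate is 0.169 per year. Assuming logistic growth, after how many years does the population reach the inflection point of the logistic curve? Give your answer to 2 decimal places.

8.98 years

Logistic growth is fastest at N = K/2 = 2055.
A = (K − N₀)/N₀ = 4.5616. Set K/(1 + A·e^(−rt)) = K/2 → A·e^(−rt) = 1.
e^(−0.169t) = 1/4.5616 = 0.219223, so t = ln(4.5616)/0.169 = 1.5177/0.169 = 8.9803.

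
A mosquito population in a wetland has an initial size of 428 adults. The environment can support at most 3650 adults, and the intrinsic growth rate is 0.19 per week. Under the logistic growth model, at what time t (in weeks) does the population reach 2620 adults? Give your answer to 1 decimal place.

15.5 weeks

A = (K − N₀)/N₀ = (3650 − 428)/428 = 7.528.
Solve 3650/(1 + 7.528·e^(−0.19t)) = 2620: 1 + 7.528·e^(−0.19t) = 1.3931, so e^(−0.19t) = 0.0522221.
−0.19·t = ln(0.0522221) = -2.9522, so t = 2.9522/0.19 = 15.538.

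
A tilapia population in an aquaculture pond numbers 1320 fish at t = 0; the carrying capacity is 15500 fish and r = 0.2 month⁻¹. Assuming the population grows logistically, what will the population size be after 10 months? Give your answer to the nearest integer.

6317 fish

A = (K − N₀)/N₀ = (15500 − 1320)/1320 = 10.742.
N(t) = K/(1 + A·e^(−rt)) = 15500/(1 + 10.742×e^(−0.2×10)).
e^(−2) = 0.13534; denominator = 1 + 10.742×0.13534 = 2.4538.
N = 15500/2.4538 = 6316.66.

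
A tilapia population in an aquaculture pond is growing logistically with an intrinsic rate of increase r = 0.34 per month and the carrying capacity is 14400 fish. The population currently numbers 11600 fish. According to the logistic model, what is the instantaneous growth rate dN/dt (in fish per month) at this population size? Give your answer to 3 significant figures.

767 fish per month

dN/dt = rN(1 − N/K) = 0.34 × 11600 × (1 − 11600/14400).
1 − 11600/14400 = 0.19444; dN/dt = 0.34 × 11600 × 0.19444 = 766.89.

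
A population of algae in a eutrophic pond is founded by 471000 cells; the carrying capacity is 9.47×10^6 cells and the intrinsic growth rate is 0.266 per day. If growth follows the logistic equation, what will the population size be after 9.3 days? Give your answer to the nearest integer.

3628405 cells

A = (K − N₀)/N₀ = (9.47×10^6 − 471000)/471000 = 19.106.
N(t) = K/(1 + A·e^(−rt)) = 9.47×10^6/(1 + 19.106×e^(−0.266×9.3)).
e^(−2.474) = 0.084264; denominator = 1 + 19.106×0.084264 = 2.61.
N = 9.47×10^6/2.61 = 3.628405×10^6.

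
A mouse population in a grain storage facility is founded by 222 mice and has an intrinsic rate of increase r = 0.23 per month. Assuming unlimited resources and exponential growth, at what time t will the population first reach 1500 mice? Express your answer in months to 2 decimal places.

Set N₀·e^(rt) = 1500: e^(0.23·t) = 1500/222 = 6.7568.
0.23·t = ln(6.7568) = 1.9105, so t = 1.9105/0.23 = 8.3067.

8.31 months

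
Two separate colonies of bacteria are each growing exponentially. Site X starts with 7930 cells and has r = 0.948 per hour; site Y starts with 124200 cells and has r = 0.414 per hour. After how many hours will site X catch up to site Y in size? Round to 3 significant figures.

Set 7930·e^(0.948t) = 124200·e^(0.414t).
e^((0.948 − 0.414)t) = 124200/7930 → e^(0.534·t) = 15.662.
0.534·t = ln(15.662) = 2.7512, so t = 2.7512/0.534 = 5.1521.

5.15 hours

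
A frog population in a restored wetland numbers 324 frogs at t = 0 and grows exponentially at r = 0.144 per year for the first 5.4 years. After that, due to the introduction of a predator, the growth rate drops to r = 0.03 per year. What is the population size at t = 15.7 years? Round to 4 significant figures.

Phase 1: N(5.4) = 324·e^(0.144×5.4) = 324·e^0.7776 = 705.103.
Phase 2 runs for 15.7 − 5.4 = 10.3 years at r = 0.03.
N(15.7) = 705.103·e^(0.03×10.3) = 705.103·e^0.309 = 960.394.

960.4 frogs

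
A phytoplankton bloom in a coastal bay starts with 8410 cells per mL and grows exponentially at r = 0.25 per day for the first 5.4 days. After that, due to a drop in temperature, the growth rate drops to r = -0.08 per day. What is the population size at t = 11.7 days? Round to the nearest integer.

Phase 1: N(5.4) = 8410·e^(0.25×5.4) = 8410·e^1.35 = 32440.9.
Phase 2 runs for 11.7 − 5.4 = 6.3 days at r = -0.08.
N(11.7) = 32440.9·e^(-0.08×6.3) = 32440.9·e^-0.504 = 19597.9.

19598 cells per mL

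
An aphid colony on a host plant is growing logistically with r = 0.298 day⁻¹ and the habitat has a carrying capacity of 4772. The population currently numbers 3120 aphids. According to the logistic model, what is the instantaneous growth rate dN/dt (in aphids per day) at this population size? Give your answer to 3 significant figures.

dN/dt = rN(1 − N/K) = 0.298 × 3120 × (1 − 3120/4772).
1 − 3120/4772 = 0.34619; dN/dt = 0.298 × 3120 × 0.34619 = 321.87.

322 aphids per day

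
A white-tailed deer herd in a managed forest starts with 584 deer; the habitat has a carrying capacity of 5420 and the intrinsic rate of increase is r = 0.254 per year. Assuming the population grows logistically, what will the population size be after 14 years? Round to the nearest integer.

A = (K − N₀)/N₀ = (5420 − 584)/584 = 8.2808.
N(t) = K/(1 + A·e^(−rt)) = 5420/(1 + 8.2808×e^(−0.254×14)).
e^(−3.556) = 0.028553; denominator = 1 + 8.2808×0.028553 = 1.2364.
N = 5420/1.2364 = 4383.55.

4384 deer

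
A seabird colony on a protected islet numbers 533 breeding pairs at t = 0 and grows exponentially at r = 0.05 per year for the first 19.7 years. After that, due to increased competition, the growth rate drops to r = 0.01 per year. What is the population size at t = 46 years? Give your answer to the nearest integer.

Phase 1: N(19.7) = 533·e^(0.05×19.7) = 533·e^0.985 = 1427.27.
Phase 2 runs for 46 − 19.7 = 26.3 years at r = 0.01.
N(46) = 1427.27·e^(0.01×26.3) = 1427.27·e^0.263 = 1856.64.

1857 breeding pairs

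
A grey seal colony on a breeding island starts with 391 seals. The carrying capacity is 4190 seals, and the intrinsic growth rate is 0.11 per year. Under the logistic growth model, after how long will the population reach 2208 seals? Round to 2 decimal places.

21.65 years

A = (K − N₀)/N₀ = (4190 − 391)/391 = 9.7161.
Solve 4190/(1 + 9.7161·e^(−0.11t)) = 2208: 1 + 9.7161·e^(−0.11t) = 1.8976, so e^(−0.11t) = 0.0923873.
−0.11·t = ln(0.0923873) = -2.3818, so t = 2.3818/0.11 = 21.652.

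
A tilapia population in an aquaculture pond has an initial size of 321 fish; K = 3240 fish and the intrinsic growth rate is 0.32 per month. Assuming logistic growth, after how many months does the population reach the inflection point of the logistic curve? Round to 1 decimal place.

6.9 months

Logistic growth is fastest at N = K/2 = 1620.
A = (K − N₀)/N₀ = 9.0935. Set K/(1 + A·e^(−rt)) = K/2 → A·e^(−rt) = 1.
e^(−0.32t) = 1/9.0935 = 0.109969, so t = ln(9.0935)/0.32 = 2.2076/0.32 = 6.8986.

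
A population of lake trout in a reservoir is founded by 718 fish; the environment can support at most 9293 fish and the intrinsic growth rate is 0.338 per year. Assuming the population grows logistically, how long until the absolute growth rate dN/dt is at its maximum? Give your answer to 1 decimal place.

7.3 years

Logistic growth is fastest at N = K/2 = 4646.5.
A = (K − N₀)/N₀ = 11.943. Set K/(1 + A·e^(−rt)) = K/2 → A·e^(−rt) = 1.
e^(−0.338t) = 1/11.943 = 0.0837318, so t = ln(11.943)/0.338 = 2.4801/0.338 = 7.3377.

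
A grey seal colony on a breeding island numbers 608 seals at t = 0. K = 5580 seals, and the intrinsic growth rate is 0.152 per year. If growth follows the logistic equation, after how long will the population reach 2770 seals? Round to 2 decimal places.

13.73 years

A = (K − N₀)/N₀ = (5580 − 608)/608 = 8.1776.
Solve 5580/(1 + 8.1776·e^(−0.152t)) = 2770: 1 + 8.1776·e^(−0.152t) = 2.0144, so e^(−0.152t) = 0.124051.
−0.152·t = ln(0.124051) = -2.0871, so t = 2.0871/0.152 = 13.731.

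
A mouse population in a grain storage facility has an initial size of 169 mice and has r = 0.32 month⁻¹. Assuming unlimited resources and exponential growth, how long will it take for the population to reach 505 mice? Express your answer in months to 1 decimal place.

3.4 months

Set N₀·e^(rt) = 505: e^(0.32·t) = 505/169 = 2.9882.
0.32·t = ln(2.9882) = 1.0947, so t = 1.0947/0.32 = 3.4208.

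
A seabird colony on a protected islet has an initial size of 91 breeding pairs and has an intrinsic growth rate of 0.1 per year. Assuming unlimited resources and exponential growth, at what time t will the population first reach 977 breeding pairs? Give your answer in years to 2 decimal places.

Set N₀·e^(rt) = 977: e^(0.1·t) = 977/91 = 10.736.
0.1·t = ln(10.736) = 2.3736, so t = 2.3736/0.1 = 23.736.

23.74 years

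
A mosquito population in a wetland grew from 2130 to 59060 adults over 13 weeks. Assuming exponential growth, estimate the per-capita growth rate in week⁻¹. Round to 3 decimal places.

0.256 per week

From N(t) = N₀·e^(rt): e^(r·13) = 59060/2130 = 27.728.
r·13 = ln(27.728) = 3.3224, so r = 3.3224/13 = 0.25557.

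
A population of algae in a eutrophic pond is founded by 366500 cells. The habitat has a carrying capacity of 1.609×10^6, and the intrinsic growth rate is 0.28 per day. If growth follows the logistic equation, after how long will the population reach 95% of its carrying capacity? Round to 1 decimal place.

14.9 days

A = (K − N₀)/N₀ = (1.609×10^6 − 366500)/366500 = 3.3902.
Solve 1.609×10^6/(1 + 3.3902·e^(−0.28t)) = 1.52855×10^6: 1 + 3.3902·e^(−0.28t) = 1.0526, so e^(−0.28t) = 0.0155247.
−0.28·t = ln(0.0155247) = -4.1653, so t = 4.1653/0.28 = 14.876.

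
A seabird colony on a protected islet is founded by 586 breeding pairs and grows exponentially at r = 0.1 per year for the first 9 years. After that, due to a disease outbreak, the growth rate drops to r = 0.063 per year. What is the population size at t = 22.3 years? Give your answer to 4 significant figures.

3332 breeding pairs

Phase 1: N(9) = 586·e^(0.1×9) = 586·e^0.9 = 1441.33.
Phase 2 runs for 22.3 − 9 = 13.3 years at r = 0.063.
N(22.3) = 1441.33·e^(0.063×13.3) = 1441.33·e^0.8379 = 3331.64.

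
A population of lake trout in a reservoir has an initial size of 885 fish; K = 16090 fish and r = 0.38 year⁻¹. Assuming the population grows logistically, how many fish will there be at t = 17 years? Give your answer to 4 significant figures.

A = (K − N₀)/N₀ = (16090 − 885)/885 = 17.181.
N(t) = K/(1 + A·e^(−rt)) = 16090/(1 + 17.181×e^(−0.38×17)).
e^(−6.46) = 0.0015648; denominator = 1 + 17.181×0.0015648 = 1.0269.
N = 16090/1.0269 = 15668.8.

15670 fish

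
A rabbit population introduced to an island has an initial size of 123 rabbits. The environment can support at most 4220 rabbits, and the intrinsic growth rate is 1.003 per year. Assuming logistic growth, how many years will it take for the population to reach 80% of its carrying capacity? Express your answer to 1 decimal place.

A = (K − N₀)/N₀ = (4220 − 123)/123 = 33.309.
Solve 4220/(1 + 33.309·e^(−1.003t)) = 3376: 1 + 33.309·e^(−1.003t) = 1.25, so e^(−1.003t) = 0.00750549.
−1.003·t = ln(0.00750549) = -4.8921, so t = 4.8921/1.003 = 4.8775.

4.9 years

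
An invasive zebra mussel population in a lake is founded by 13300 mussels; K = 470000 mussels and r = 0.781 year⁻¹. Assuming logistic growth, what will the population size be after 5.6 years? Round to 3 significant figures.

A = (K − N₀)/N₀ = (470000 − 13300)/13300 = 34.338.
N(t) = K/(1 + A·e^(−rt)) = 470000/(1 + 34.338×e^(−0.781×5.6)).
e^(−4.374) = 0.012606; denominator = 1 + 34.338×0.012606 = 1.4329.
N = 470000/1.4329 = 328015.

328000 mussels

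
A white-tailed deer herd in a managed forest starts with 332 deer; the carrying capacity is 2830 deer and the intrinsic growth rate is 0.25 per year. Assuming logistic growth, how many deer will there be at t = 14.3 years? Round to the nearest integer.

A = (K − N₀)/N₀ = (2830 − 332)/332 = 7.5241.
N(t) = K/(1 + A·e^(−rt)) = 2830/(1 + 7.5241×e^(−0.25×14.3)).
e^(−3.575) = 0.028015; denominator = 1 + 7.5241×0.028015 = 1.2108.
N = 2830/1.2108 = 2337.32.

2337 deer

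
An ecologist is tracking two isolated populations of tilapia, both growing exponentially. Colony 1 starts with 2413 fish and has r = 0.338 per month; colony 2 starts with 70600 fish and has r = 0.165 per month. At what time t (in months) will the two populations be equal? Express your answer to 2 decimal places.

19.52 months

Set 2413·e^(0.338t) = 70600·e^(0.165t).
e^((0.338 − 0.165)t) = 70600/2413 → e^(0.173·t) = 29.258.
0.173·t = ln(29.258) = 3.3762, so t = 3.3762/0.173 = 19.515.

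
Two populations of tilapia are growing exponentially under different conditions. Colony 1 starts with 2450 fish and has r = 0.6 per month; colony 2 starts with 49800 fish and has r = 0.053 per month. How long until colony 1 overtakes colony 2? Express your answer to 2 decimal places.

5.51 months

Set 2450·e^(0.6t) = 49800·e^(0.053t).
e^((0.6 − 0.053)t) = 49800/2450 → e^(0.547·t) = 20.327.
0.547·t = ln(20.327) = 3.0119, so t = 3.0119/0.547 = 5.5063.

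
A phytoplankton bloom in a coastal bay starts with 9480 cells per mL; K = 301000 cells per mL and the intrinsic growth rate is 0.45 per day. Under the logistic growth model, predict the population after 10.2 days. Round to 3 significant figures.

A = (K − N₀)/N₀ = (301000 − 9480)/9480 = 30.751.
N(t) = K/(1 + A·e^(−rt)) = 301000/(1 + 30.751×e^(−0.45×10.2)).
e^(−4.59) = 0.010153; denominator = 1 + 30.751×0.010153 = 1.3122.
N = 301000/1.3122 = 229384.

229000 cells per mL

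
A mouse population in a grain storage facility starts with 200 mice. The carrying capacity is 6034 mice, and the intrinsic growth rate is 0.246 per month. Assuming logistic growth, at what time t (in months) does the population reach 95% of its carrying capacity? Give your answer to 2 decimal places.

A = (K − N₀)/N₀ = (6034 − 200)/200 = 29.17.
Solve 6034/(1 + 29.17·e^(−0.246t)) = 5732.3: 1 + 29.17·e^(−0.246t) = 1.0526, so e^(−0.246t) = 0.00180431.
−0.246·t = ln(0.00180431) = -6.3176, so t = 6.3176/0.246 = 25.681.

25.68 months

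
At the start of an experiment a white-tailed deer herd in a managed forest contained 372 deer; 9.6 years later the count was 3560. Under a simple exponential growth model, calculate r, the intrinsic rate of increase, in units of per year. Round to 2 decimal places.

From N(t) = N₀·e^(rt): e^(r·9.6) = 3560/372 = 9.5699.
r·9.6 = ln(9.5699) = 2.2586, so r = 2.2586/9.6 = 0.23527.

0.24 per year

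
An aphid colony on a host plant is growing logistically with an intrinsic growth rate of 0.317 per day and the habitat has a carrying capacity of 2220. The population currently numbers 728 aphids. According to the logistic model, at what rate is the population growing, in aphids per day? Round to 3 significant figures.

dN/dt = rN(1 − N/K) = 0.317 × 728 × (1 − 728/2220).
1 − 728/2220 = 0.67207; dN/dt = 0.317 × 728 × 0.67207 = 155.1.

155 aphids per day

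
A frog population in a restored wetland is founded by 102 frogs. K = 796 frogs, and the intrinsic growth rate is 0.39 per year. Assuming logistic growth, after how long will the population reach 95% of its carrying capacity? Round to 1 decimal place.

12.5 years

A = (K − N₀)/N₀ = (796 − 102)/102 = 6.8039.
Solve 796/(1 + 6.8039·e^(−0.39t)) = 756.2: 1 + 6.8039·e^(−0.39t) = 1.0526, so e^(−0.39t) = 0.00773548.
−0.39·t = ln(0.00773548) = -4.8619, so t = 4.8619/0.39 = 12.467.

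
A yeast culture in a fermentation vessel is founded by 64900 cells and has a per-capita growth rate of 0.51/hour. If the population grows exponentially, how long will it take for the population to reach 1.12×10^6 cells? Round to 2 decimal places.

Set N₀·e^(rt) = 1.12×10^6: e^(0.51·t) = 1.12×10^6/64900 = 17.257.
0.51·t = ln(17.257) = 2.8482, so t = 2.8482/0.51 = 5.5848.

5.58 hours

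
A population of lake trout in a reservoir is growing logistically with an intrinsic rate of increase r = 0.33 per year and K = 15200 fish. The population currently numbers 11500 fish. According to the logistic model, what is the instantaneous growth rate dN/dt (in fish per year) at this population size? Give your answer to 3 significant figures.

924 fish per year

dN/dt = rN(1 − N/K) = 0.33 × 11500 × (1 − 11500/15200).
1 − 11500/15200 = 0.24342; dN/dt = 0.33 × 11500 × 0.24342 = 923.78.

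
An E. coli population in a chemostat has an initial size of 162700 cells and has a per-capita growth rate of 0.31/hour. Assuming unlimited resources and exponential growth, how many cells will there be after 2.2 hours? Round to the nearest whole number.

N(t) = N₀·e^(rt) = 162700 × e^(0.31×2.2) = 162700 × e^0.682.
e^0.682 ≈ 1.9778, so N ≈ 162700 × 1.9778 = 321793.

321793 cells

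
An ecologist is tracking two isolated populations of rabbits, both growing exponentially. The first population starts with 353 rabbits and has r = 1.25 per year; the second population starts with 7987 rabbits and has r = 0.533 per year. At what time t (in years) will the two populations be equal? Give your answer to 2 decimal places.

4.35 years

Set 353·e^(1.25t) = 7987·e^(0.533t).
e^((1.25 − 0.533)t) = 7987/353 → e^(0.717·t) = 22.626.
0.717·t = ln(22.626) = 3.1191, so t = 3.1191/0.717 = 4.3502.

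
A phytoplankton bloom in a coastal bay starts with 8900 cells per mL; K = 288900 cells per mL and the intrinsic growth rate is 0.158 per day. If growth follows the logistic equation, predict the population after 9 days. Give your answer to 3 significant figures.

33600 cells per mL

A = (K − N₀)/N₀ = (288900 − 8900)/8900 = 31.461.
N(t) = K/(1 + A·e^(−rt)) = 288900/(1 + 31.461×e^(−0.158×9)).
e^(−1.422) = 0.24123; denominator = 1 + 31.461×0.24123 = 8.5893.
N = 288900/8.5893 = 33634.9.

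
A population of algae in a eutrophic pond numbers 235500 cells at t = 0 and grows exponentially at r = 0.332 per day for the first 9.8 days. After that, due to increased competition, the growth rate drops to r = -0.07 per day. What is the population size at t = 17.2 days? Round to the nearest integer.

3631173 cells

Phase 1: N(9.8) = 235500·e^(0.332×9.8) = 235500·e^3.254 = 6.09553×10^6.
Phase 2 runs for 17.2 − 9.8 = 7.4 days at r = -0.07.
N(17.2) = 6.09553×10^6·e^(-0.07×7.4) = 6.09553×10^6·e^-0.518 = 3.631173×10^6.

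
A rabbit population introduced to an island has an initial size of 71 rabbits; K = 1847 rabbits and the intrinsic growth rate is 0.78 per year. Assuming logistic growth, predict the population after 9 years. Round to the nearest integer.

1807 rabbits

A = (K − N₀)/N₀ = (1847 − 71)/71 = 25.014.
N(t) = K/(1 + A·e^(−rt)) = 1847/(1 + 25.014×e^(−0.78×9)).
e^(−7.02) = 0.00089383; denominator = 1 + 25.014×0.00089383 = 1.0224.
N = 1847/1.0224 = 1806.61.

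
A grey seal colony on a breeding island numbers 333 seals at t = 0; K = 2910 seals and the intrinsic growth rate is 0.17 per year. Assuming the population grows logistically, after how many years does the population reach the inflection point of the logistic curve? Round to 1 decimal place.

Logistic growth is fastest at N = K/2 = 1455.
A = (K − N₀)/N₀ = 7.7387. Set K/(1 + A·e^(−rt)) = K/2 → A·e^(−rt) = 1.
e^(−0.17t) = 1/7.7387 = 0.12922, so t = ln(7.7387)/0.17 = 2.0462/0.17 = 12.037.

12.0 years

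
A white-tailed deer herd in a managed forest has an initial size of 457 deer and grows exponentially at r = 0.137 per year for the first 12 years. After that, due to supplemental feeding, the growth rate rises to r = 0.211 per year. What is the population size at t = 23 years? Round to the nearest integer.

Phase 1: N(12) = 457·e^(0.137×12) = 457·e^1.644 = 2365.35.
Phase 2 runs for 23 − 12 = 11 years at r = 0.211.
N(23) = 2365.35·e^(0.211×11) = 2365.35·e^2.321 = 24093.2.

24093 deer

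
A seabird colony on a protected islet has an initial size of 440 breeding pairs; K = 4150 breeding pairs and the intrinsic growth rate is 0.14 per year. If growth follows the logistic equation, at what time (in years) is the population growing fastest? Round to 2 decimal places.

Logistic growth is fastest at N = K/2 = 2075.
A = (K − N₀)/N₀ = 8.4318. Set K/(1 + A·e^(−rt)) = K/2 → A·e^(−rt) = 1.
e^(−0.14t) = 1/8.4318 = 0.118598, so t = ln(8.4318)/0.14 = 2.132/0.14 = 15.229.

15.23 years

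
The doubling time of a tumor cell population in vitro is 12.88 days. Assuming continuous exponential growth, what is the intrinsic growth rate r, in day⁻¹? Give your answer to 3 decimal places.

r = ln(2)/t_d = 0.6931/12.88 = 0.053816.

0.054 per day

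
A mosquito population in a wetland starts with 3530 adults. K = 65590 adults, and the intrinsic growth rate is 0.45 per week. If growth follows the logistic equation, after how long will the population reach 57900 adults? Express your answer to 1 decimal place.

A = (K − N₀)/N₀ = (65590 − 3530)/3530 = 17.581.
Solve 65590/(1 + 17.581·e^(−0.45t)) = 57900: 1 + 17.581·e^(−0.45t) = 1.1328, so e^(−0.45t) = 0.00755459.
−0.45·t = ln(0.00755459) = -4.8856, so t = 4.8856/0.45 = 10.857.

10.9 weeks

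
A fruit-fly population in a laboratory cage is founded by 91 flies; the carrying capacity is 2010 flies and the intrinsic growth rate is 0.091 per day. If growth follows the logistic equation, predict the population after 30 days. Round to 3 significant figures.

A = (K − N₀)/N₀ = (2010 − 91)/91 = 21.088.
N(t) = K/(1 + A·e^(−rt)) = 2010/(1 + 21.088×e^(−0.091×30)).
e^(−2.73) = 0.065219; denominator = 1 + 21.088×0.065219 = 2.3753.
N = 2010/2.3753 = 846.195.

846 flies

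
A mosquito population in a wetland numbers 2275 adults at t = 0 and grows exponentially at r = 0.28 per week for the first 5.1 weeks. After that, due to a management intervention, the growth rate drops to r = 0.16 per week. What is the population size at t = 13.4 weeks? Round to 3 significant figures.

35800 adults

Phase 1: N(5.1) = 2275·e^(0.28×5.1) = 2275·e^1.428 = 9487.55.
Phase 2 runs for 13.4 − 5.1 = 8.3 weeks at r = 0.16.
N(13.4) = 9487.55·e^(0.16×8.3) = 9487.55·e^1.328 = 35801.2.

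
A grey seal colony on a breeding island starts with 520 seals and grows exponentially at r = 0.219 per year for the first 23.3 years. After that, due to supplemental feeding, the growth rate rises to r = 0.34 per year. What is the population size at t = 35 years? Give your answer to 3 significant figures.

Phase 1: N(23.3) = 520·e^(0.219×23.3) = 520·e^5.103 = 85522.
Phase 2 runs for 35 − 23.3 = 11.7 years at r = 0.34.
N(35) = 85522·e^(0.34×11.7) = 85522·e^3.978 = 4.567739×10^6.

4570000 seals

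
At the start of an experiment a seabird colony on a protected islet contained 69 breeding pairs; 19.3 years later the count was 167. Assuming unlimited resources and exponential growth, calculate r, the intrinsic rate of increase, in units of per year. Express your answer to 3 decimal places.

0.046 per year

From N(t) = N₀·e^(rt): e^(r·19.3) = 167/69 = 2.4203.
r·19.3 = ln(2.4203) = 0.88389, so r = 0.88389/19.3 = 0.045797.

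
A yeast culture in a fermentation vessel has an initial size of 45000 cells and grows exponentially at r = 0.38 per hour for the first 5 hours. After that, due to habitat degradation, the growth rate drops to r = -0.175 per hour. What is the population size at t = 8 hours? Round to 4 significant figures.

178000 cells

Phase 1: N(5) = 45000·e^(0.38×5) = 45000·e^1.9 = 300865.
Phase 2 runs for 8 − 5 = 3 hours at r = -0.175.
N(8) = 300865·e^(-0.175×3) = 300865·e^-0.525 = 177978.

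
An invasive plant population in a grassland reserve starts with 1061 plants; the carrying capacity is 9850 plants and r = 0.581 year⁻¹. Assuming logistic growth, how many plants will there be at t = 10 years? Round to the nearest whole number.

A = (K − N₀)/N₀ = (9850 − 1061)/1061 = 8.2837.
N(t) = K/(1 + A·e^(−rt)) = 9850/(1 + 8.2837×e^(−0.581×10)).
e^(−5.81) = 0.0029974; denominator = 1 + 8.2837×0.0029974 = 1.0248.
N = 9850/1.0248 = 9611.35.

9611 plants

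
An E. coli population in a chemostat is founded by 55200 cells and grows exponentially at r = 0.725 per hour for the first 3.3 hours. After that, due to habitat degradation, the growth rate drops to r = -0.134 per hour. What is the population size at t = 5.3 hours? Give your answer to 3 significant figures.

462000 cells

Phase 1: N(3.3) = 55200·e^(0.725×3.3) = 55200·e^2.392 = 603933.
Phase 2 runs for 5.3 − 3.3 = 2 hours at r = -0.134.
N(5.3) = 603933·e^(-0.134×2) = 603933·e^-0.268 = 461953.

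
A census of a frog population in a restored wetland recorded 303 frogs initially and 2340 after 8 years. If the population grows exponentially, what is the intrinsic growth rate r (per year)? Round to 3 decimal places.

0.256 per year

From N(t) = N₀·e^(rt): e^(r·8) = 2340/303 = 7.7228.
r·8 = ln(7.7228) = 2.0442, so r = 2.0442/8 = 0.25552.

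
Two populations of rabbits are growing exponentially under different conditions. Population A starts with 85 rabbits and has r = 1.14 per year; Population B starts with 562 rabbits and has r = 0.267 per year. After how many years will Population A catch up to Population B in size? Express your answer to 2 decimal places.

2.16 years

Set 85·e^(1.14t) = 562·e^(0.267t).
e^((1.14 − 0.267)t) = 562/85 → e^(0.873·t) = 6.6118.
0.873·t = ln(6.6118) = 1.8889, so t = 1.8889/0.873 = 2.1636.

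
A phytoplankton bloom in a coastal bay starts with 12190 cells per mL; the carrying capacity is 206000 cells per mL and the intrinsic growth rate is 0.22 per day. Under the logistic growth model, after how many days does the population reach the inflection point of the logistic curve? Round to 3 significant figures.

12.6 days

Logistic growth is fastest at N = K/2 = 103000.
A = (K − N₀)/N₀ = 15.899. Set K/(1 + A·e^(−rt)) = K/2 → A·e^(−rt) = 1.
e^(−0.22t) = 1/15.899 = 0.0628967, so t = ln(15.899)/0.22 = 2.7663/0.22 = 12.574.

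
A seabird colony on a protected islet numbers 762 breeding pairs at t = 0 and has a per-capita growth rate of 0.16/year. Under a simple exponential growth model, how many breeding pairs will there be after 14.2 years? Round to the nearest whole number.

7390 breeding pairs

N(t) = N₀·e^(rt) = 762 × e^(0.16×14.2) = 762 × e^2.272.
e^2.272 ≈ 9.6988, so N ≈ 762 × 9.6988 = 7390.47.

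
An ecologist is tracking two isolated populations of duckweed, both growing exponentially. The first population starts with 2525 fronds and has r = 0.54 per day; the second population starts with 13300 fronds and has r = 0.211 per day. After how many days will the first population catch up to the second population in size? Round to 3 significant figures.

5.05 days

Set 2525·e^(0.54t) = 13300·e^(0.211t).
e^((0.54 − 0.211)t) = 13300/2525 → e^(0.329·t) = 5.2673.
0.329·t = ln(5.2673) = 1.6615, so t = 1.6615/0.329 = 5.0502.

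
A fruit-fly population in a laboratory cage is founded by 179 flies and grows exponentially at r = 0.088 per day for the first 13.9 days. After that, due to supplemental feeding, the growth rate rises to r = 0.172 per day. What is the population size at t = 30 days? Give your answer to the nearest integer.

9699 flies

Phase 1: N(13.9) = 179·e^(0.088×13.9) = 179·e^1.223 = 608.25.
Phase 2 runs for 30 − 13.9 = 16.1 days at r = 0.172.
N(30) = 608.25·e^(0.172×16.1) = 608.25·e^2.769 = 9699.08.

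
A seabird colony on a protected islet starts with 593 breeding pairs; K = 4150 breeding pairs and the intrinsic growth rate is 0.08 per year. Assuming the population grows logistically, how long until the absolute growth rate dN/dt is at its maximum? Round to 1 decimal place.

22.4 years

Logistic growth is fastest at N = K/2 = 2075.
A = (K − N₀)/N₀ = 5.9983. Set K/(1 + A·e^(−rt)) = K/2 → A·e^(−rt) = 1.
e^(−0.08t) = 1/5.9983 = 0.166714, so t = ln(5.9983)/0.08 = 1.7915/0.08 = 22.393.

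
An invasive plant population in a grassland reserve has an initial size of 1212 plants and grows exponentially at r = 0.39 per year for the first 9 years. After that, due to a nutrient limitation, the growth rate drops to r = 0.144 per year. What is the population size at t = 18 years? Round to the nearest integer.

148157 plants

Phase 1: N(9) = 1212·e^(0.39×9) = 1212·e^3.51 = 40539.3.
Phase 2 runs for 18 − 9 = 9 years at r = 0.144.
N(18) = 40539.3·e^(0.144×9) = 40539.3·e^1.296 = 148157.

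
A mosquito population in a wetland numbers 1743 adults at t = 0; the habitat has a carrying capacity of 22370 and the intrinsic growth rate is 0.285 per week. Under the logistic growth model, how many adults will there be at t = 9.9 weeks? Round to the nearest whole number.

13125 adults

A = (K − N₀)/N₀ = (22370 − 1743)/1743 = 11.834.
N(t) = K/(1 + A·e^(−rt)) = 22370/(1 + 11.834×e^(−0.285×9.9)).
e^(−2.821) = 0.059517; denominator = 1 + 11.834×0.059517 = 1.7043.
N = 22370/1.7043 = 13125.4.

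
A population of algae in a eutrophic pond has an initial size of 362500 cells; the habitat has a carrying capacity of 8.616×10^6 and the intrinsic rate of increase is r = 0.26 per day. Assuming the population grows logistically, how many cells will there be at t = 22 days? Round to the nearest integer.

A = (K − N₀)/N₀ = (8.616×10^6 − 362500)/362500 = 22.768.
N(t) = K/(1 + A·e^(−rt)) = 8.616×10^6/(1 + 22.768×e^(−0.26×22)).
e^(−5.72) = 0.0032797; denominator = 1 + 22.768×0.0032797 = 1.0747.
N = 8.616×10^6/1.0747 = 8.01732×10^6.

8017320 cells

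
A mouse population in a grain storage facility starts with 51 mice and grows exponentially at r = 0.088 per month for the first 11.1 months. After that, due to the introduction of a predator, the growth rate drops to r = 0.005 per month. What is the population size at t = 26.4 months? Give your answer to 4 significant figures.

Phase 1: N(11.1) = 51·e^(0.088×11.1) = 51·e^0.9768 = 135.453.
Phase 2 runs for 26.4 − 11.1 = 15.3 months at r = 0.005.
N(26.4) = 135.453·e^(0.005×15.3) = 135.453·e^0.0765 = 146.222.

146.2 mice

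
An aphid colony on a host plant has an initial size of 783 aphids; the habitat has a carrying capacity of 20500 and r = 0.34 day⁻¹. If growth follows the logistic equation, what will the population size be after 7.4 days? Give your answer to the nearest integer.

6756 aphids

A = (K − N₀)/N₀ = (20500 − 783)/783 = 25.181.
N(t) = K/(1 + A·e^(−rt)) = 20500/(1 + 25.181×e^(−0.34×7.4)).
e^(−2.516) = 0.080782; denominator = 1 + 25.181×0.080782 = 3.0342.
N = 20500/3.0342 = 6756.31.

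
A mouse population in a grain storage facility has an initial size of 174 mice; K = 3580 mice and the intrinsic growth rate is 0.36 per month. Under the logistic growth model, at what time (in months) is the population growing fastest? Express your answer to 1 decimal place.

Logistic growth is fastest at N = K/2 = 1790.
A = (K − N₀)/N₀ = 19.575. Set K/(1 + A·e^(−rt)) = K/2 → A·e^(−rt) = 1.
e^(−0.36t) = 1/19.575 = 0.0510863, so t = ln(19.575)/0.36 = 2.9742/0.36 = 8.2618.

8.3 months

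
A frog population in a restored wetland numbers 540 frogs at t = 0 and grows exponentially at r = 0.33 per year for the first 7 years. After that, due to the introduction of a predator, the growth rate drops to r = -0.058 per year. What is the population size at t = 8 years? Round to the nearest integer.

5134 frogs

Phase 1: N(7) = 540·e^(0.33×7) = 540·e^2.31 = 5440.19.
Phase 2 runs for 8 − 7 = 1 years at r = -0.058.
N(8) = 5440.19·e^(-0.058×1) = 5440.19·e^-0.058 = 5133.63.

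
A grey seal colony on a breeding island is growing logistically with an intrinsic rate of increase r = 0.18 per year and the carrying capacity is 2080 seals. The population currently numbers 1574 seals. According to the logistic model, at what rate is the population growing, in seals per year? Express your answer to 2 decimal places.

68.92 seals per year

dN/dt = rN(1 − N/K) = 0.18 × 1574 × (1 − 1574/2080).
1 − 1574/2080 = 0.24327; dN/dt = 0.18 × 1574 × 0.24327 = 68.923.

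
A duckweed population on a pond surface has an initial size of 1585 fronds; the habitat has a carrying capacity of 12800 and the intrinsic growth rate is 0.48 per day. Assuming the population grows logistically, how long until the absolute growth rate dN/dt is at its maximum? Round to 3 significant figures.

Logistic growth is fastest at N = K/2 = 6400.
A = (K − N₀)/N₀ = 7.0757. Set K/(1 + A·e^(−rt)) = K/2 → A·e^(−rt) = 1.
e^(−0.48t) = 1/7.0757 = 0.141329, so t = ln(7.0757)/0.48 = 1.9567/0.48 = 4.0764.

4.08 days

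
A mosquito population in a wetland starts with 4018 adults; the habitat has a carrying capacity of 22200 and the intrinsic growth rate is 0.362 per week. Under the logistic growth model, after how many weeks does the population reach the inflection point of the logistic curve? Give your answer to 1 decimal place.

Logistic growth is fastest at N = K/2 = 11100.
A = (K − N₀)/N₀ = 4.5251. Set K/(1 + A·e^(−rt)) = K/2 → A·e^(−rt) = 1.
e^(−0.362t) = 1/4.5251 = 0.220988, so t = ln(4.5251)/0.362 = 1.5096/0.362 = 4.1703.

4.2 weeks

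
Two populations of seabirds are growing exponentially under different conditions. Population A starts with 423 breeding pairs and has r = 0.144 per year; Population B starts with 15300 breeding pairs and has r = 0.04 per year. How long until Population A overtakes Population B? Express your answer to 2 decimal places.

Set 423·e^(0.144t) = 15300·e^(0.04t).
e^((0.144 − 0.04)t) = 15300/423 → e^(0.104·t) = 36.17.
0.104·t = ln(36.17) = 3.5882, so t = 3.5882/0.104 = 34.502.

34.50 years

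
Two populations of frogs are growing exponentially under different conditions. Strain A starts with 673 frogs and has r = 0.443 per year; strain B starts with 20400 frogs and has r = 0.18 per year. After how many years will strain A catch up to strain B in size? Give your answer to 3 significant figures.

Set 673·e^(0.443t) = 20400·e^(0.18t).
e^((0.443 − 0.18)t) = 20400/673 → e^(0.263·t) = 30.312.
0.263·t = ln(30.312) = 3.4115, so t = 3.4115/0.263 = 12.972.

13.0 years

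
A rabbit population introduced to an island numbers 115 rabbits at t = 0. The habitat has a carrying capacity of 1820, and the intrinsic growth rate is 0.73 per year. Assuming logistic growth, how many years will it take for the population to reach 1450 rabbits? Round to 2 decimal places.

5.56 years

A = (K − N₀)/N₀ = (1820 − 115)/115 = 14.826.
Solve 1820/(1 + 14.826·e^(−0.73t)) = 1450: 1 + 14.826·e^(−0.73t) = 1.2552, so e^(−0.73t) = 0.017211.
−0.73·t = ln(0.017211) = -4.0622, so t = 4.0622/0.73 = 5.5647.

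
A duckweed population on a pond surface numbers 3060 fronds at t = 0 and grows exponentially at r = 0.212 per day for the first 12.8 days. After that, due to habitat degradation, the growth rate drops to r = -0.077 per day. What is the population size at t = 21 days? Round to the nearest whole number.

Phase 1: N(12.8) = 3060·e^(0.212×12.8) = 3060·e^2.714 = 46155.4.
Phase 2 runs for 21 − 12.8 = 8.2 days at r = -0.077.
N(21) = 46155.4·e^(-0.077×8.2) = 46155.4·e^-0.6314 = 24547.6.

24548 fronds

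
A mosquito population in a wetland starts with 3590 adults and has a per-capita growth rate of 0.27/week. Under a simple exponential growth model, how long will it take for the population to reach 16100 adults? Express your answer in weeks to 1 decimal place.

Set N₀·e^(rt) = 16100: e^(0.27·t) = 16100/3590 = 4.4847.
0.27·t = ln(4.4847) = 1.5007, so t = 1.5007/0.27 = 5.558.

5.6 weeks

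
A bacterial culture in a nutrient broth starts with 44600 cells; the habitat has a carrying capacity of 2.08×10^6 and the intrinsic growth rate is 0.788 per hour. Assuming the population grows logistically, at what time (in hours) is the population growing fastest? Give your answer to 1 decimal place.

4.8 hours

Logistic growth is fastest at N = K/2 = 1.04×10^6.
A = (K − N₀)/N₀ = 45.637. Set K/(1 + A·e^(−rt)) = K/2 → A·e^(−rt) = 1.
e^(−0.788t) = 1/45.637 = 0.0219122, so t = ln(45.637)/0.788 = 3.8207/0.788 = 4.8486.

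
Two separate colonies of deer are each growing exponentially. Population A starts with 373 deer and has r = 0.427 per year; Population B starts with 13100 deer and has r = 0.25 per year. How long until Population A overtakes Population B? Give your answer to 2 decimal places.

20.11 years

Set 373·e^(0.427t) = 13100·e^(0.25t).
e^((0.427 − 0.25)t) = 13100/373 → e^(0.177·t) = 35.121.
0.177·t = ln(35.121) = 3.5588, so t = 3.5588/0.177 = 20.106.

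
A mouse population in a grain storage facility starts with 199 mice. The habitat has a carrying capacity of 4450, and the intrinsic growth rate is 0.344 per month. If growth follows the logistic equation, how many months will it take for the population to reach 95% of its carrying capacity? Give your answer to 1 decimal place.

17.5 months

A = (K − N₀)/N₀ = (4450 − 199)/199 = 21.362.
Solve 4450/(1 + 21.362·e^(−0.344t)) = 4227.5: 1 + 21.362·e^(−0.344t) = 1.0526, so e^(−0.344t) = 0.00246382.
−0.344·t = ln(0.00246382) = -6.006, so t = 6.006/0.344 = 17.459.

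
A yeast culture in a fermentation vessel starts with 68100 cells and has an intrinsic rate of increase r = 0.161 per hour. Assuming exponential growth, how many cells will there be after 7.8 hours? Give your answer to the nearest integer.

239075 cells

N(t) = N₀·e^(rt) = 68100 × e^(0.161×7.8) = 68100 × e^1.256.
e^1.256 ≈ 3.5106, so N ≈ 68100 × 3.5106 = 239075.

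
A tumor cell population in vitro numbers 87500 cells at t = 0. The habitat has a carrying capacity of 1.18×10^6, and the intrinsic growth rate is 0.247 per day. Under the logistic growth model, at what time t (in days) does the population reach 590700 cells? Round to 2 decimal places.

10.23 days

A = (K − N₀)/N₀ = (1.18×10^6 − 87500)/87500 = 12.486.
Solve 1.18×10^6/(1 + 12.486·e^(−0.247t)) = 590700: 1 + 12.486·e^(−0.247t) = 1.9976, so e^(−0.247t) = 0.0799017.
−0.247·t = ln(0.0799017) = -2.527, so t = 2.527/0.247 = 10.231.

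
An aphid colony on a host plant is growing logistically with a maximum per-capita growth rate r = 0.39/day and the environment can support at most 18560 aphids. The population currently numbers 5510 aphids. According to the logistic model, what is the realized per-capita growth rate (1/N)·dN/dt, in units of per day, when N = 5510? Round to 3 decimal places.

0.274 per day

(1/N)·dN/dt = r(1 − N/K) = 0.39 × (1 − 5510/18560).
= 0.39 × 0.70312 = 0.27422.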